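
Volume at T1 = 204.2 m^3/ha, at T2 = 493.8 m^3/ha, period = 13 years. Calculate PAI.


Formula: PAI = (V_T2 - V_T1) / (T2 - T1)
Volume increment = 493.8 - 204.2 = 289.6 m^3/ha
PAI = 289.6 / 13 = 22.28 m^3/ha/year

22.28


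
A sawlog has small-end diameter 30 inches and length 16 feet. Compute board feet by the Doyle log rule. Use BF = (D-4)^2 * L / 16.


Doyle: BF = (D - 4)^2 * L / 16
Adjusted diameter = 30 - 4 = 26 in
(D-4)^2 = 26^2 = 676
BF = 676 * 16 / 16 = 676 BF

676


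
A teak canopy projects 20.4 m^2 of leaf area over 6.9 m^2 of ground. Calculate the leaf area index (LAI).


Formula: LAI = total leaf area / ground area  (dimensionless)
LAI = 20.4 m^2 / 6.9 m^2
LAI = 2.96

2.96


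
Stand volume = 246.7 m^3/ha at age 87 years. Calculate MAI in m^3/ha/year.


Formula: MAI = Total Volume / Stand Age
MAI = 246.7 m^3/ha / 87 years
MAI = 2.84 m^3/ha/year

2.84


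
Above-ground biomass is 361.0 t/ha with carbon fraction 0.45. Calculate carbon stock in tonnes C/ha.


Formula: Carbon Stock = Biomass * Carbon Fraction
C = 361.0 t/ha * 0.45
C = 162.5 t C/ha

162.5


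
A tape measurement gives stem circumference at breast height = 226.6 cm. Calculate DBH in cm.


Formula: DBH = C / pi
DBH = 226.6 / pi
pi = 3.14159...
DBH = 72.1 cm

72.1


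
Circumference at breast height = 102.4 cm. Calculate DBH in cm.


Formula: DBH = C / pi
DBH = 102.4 / pi
pi = 3.14159...
DBH = 32.6 cm

32.6


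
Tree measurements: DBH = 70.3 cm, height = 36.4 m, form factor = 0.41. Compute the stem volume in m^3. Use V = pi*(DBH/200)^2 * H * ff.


Formula: V = pi * (DBH/200)^2 * H * ff
Radius = DBH/200 = 70.3/200 = 0.3515 m
Radius^2 = 0.3515^2 = 0.12355225 m^2
V = pi * 0.12355225 * 36.4 * 0.41
V = 5.793 m^3

5.793


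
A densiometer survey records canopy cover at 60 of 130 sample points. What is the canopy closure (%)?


Formula: Canopy closure = covered points / total points * 100
Closure = 60 / 130 * 100
Closure = 0.4615 * 100 = 46.2%

46.2


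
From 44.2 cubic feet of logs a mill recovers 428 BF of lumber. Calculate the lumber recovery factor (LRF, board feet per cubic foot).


Formula: LRF = Lumber Output (BF) / Log Input (ft^3)
LRF = 428 BF / 44.2 ft^3
LRF = 9.68 BF/ft^3

9.68


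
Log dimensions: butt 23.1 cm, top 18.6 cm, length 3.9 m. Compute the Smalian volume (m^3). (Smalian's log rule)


Smalian: V = (A1 + A2)/2 * L,  A = pi*(D/200)^2
A1 = pi*(23.1/200)^2 = 0.04191 m^2
A2 = pi*(18.6/200)^2 = 0.027172 m^2
V = (0.04191+0.027172)/2*3.9 = 0.1347 m^3

0.1347


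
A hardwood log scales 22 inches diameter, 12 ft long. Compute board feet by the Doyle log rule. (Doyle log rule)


Doyle: BF = (D - 4)^2 * L / 16
Adjusted diameter = 22 - 4 = 18 in
(D-4)^2 = 18^2 = 324
BF = 324 * 12 / 16 = 243 BF

243


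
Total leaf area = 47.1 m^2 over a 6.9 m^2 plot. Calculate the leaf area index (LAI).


Formula: LAI = total leaf area / ground area  (dimensionless)
LAI = 47.1 m^2 / 6.9 m^2
LAI = 6.83

6.83


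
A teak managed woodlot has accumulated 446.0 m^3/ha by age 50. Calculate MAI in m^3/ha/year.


Formula: MAI = Total Volume / Stand Age
MAI = 446.0 m^3/ha / 50 years
MAI = 8.92 m^3/ha/year

8.92


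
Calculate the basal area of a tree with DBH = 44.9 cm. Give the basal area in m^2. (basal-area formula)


Formula: BA = pi * (DBH/2)^2 / 10000  (cm^2 to m^2)
Radius = DBH/2 = 44.9/2 = 22.45 cm
BA = pi * 22.45^2 / 10000
   = 1583.3706 cm^2 / 10000
   = 0.1583 m^2

0.1583


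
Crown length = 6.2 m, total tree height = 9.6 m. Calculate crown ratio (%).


Formula: Crown Ratio = (Crown Length / Total Height) * 100
CR = (6.2 m / 9.6 m) * 100
CR = 0.6458 * 100 = 64.6%

64.6


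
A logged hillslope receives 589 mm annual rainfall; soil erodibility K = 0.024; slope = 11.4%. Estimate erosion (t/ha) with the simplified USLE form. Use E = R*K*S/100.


Formula: E = R * K * S / 100  (simplified USLE)
R * K = 589 * 0.024 = 14.136
E = 14.136 * 11.4 / 100 = 1.61 t/ha

1.61


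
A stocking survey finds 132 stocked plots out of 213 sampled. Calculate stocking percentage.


Formula: Stocking % = stocked plots / total plots * 100
Stocking = 132 / 213 * 100
Stocking = 0.6197 * 100 = 62.0%

62.0


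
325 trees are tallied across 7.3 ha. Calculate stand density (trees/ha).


Formula: Stand Density = N_trees / Area_ha
Density = 325 trees / 7.3 ha
Density = 45 trees/ha

45


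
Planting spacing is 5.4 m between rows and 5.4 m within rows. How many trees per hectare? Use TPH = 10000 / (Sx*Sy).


Formula: TPH = 10000 m^2/ha / (spacing_x * spacing_y)
Area per tree = 5.4 m * 5.4 m = 29.16 m^2
TPH = 10000 / 29.16 = 343 trees/ha

343


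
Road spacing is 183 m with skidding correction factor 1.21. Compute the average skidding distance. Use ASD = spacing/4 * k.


Formula: ASD = (spacing / 4) * correction
Uncorrected distance = spacing / 4 = 183 / 4 = 45.75 m
ASD = 45.75 * 1.21 = 55 m

55


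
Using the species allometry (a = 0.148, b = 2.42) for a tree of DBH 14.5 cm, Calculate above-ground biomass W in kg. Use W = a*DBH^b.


Formula: W = a * DBH^b  (allometric power law)
DBH^b = 14.5^2.42 = 646.4137
W = 0.148 * 646.4137 = 95.7 kg

95.7


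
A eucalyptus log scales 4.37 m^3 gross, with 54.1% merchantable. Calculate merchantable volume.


Formula: MV = V_total * (merchantable_pct / 100)
Merchantable fraction = 54.1% / 100 = 0.541
MV = 4.37 m^3 * 0.541 = 2.364 m^3

2.364


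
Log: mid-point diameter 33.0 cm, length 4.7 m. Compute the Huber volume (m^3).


Huber: V = Am * L,  Am = pi*(Dm/200)^2
Am = pi*(33.0/200)^2 = 0.08553 m^2
V = 0.08553*4.7 = 0.402 m^3

0.402


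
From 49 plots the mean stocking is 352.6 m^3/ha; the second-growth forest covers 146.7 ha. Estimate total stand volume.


Formula: Total Volume = Mean Volume per ha * Total Area
Total Volume = 352.6 m^3/ha * 146.7 ha
Total Volume = 51726 m^3

51726


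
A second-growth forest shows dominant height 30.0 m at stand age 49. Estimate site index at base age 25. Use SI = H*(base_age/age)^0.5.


Formula: SI = H_dom * (base_age / age)^0.5
Age ratio = 25 / 49 = 0.5102
sqrt(age_ratio) = 0.71429
SI = 30.0 * 0.71429 = 21.4 m

21.4


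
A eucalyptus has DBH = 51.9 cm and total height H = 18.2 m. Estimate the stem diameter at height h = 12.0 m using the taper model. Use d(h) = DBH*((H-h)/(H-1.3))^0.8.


Taper: d(h) = DBH * ((H - h) / (H - 1.3))^0.8
Numerator = H - h = 18.2 - 12.0 = 6.2 m
Denominator = H - 1.3 = 18.2 - 1.3 = 16.9 m
Ratio = 6.2 / 16.9 = 0.36686
d = 51.9 * 0.36686^0.8 = 23.3 cm

23.3


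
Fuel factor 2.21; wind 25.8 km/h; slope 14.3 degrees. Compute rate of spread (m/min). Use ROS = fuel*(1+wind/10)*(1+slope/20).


Formula: ROS = fuel * (1 + wind/10) * (1 + slope/20)
Wind factor = 1 + 25.8/10 = 3.58
Slope factor = 1 + 14.3/20 = 1.715
ROS = 2.21 * 3.58 * 1.715 = 13.57 m/min

13.57


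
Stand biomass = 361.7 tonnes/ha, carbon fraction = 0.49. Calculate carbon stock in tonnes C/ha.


Formula: Carbon Stock = Biomass * Carbon Fraction
C = 361.7 t/ha * 0.49
C = 177.2 t C/ha

177.2


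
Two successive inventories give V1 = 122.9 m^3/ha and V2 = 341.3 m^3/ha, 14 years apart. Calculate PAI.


Formula: PAI = (V_T2 - V_T1) / (T2 - T1)
Volume increment = 341.3 - 122.9 = 218.4 m^3/ha
PAI = 218.4 / 14 = 15.6 m^3/ha/year

15.6


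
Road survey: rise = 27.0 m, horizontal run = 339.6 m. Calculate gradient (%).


Formula: Gradient = rise / run * 100
Gradient = 27.0 / 339.6 * 100 = 8.0%

8.0


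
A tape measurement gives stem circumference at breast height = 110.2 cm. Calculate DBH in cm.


Formula: DBH = C / pi
DBH = 110.2 / pi
pi = 3.14159...
DBH = 35.1 cm

35.1


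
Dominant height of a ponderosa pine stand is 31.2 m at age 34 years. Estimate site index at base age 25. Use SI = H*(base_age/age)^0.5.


Formula: SI = H_dom * (base_age / age)^0.5
Age ratio = 25 / 34 = 0.73529
sqrt(age_ratio) = 0.85749
SI = 31.2 * 0.85749 = 26.8 m

26.8


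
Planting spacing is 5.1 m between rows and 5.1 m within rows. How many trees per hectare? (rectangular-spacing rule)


Formula: TPH = 10000 m^2/ha / (spacing_x * spacing_y)
Area per tree = 5.1 m * 5.1 m = 26.01 m^2
TPH = 10000 / 26.01 = 384 trees/ha

384


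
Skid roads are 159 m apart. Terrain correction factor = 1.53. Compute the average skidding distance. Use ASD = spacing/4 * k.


Formula: ASD = (spacing / 4) * correction
Uncorrected distance = spacing / 4 = 159 / 4 = 39.75 m
ASD = 39.75 * 1.53 = 61 m

61


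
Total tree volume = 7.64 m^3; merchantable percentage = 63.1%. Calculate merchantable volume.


Formula: MV = V_total * (merchantable_pct / 100)
Merchantable fraction = 63.1% / 100 = 0.631
MV = 7.64 m^3 * 0.631 = 4.821 m^3

4.821


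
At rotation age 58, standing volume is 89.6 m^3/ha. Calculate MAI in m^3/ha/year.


Formula: MAI = Total Volume / Stand Age
MAI = 89.6 m^3/ha / 58 years
MAI = 1.54 m^3/ha/year

1.54


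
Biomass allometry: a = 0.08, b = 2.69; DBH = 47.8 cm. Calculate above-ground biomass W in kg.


Formula: W = a * DBH^b  (allometric power law)
DBH^b = 47.8^2.69 = 32935.2559
W = 0.08 * 32935.2559 = 2634.8 kg

2634.8


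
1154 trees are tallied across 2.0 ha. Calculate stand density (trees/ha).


Formula: Stand Density = N_trees / Area_ha
Density = 1154 trees / 2.0 ha
Density = 577 trees/ha

577


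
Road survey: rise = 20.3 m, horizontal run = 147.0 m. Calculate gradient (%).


Formula: Gradient = rise / run * 100
Gradient = 20.3 / 147.0 * 100 = 13.8%

13.8


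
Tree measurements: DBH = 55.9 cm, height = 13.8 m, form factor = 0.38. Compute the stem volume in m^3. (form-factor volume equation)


Formula: V = pi * (DBH/200)^2 * H * ff
Radius = DBH/200 = 55.9/200 = 0.2795 m
Radius^2 = 0.2795^2 = 0.07812025 m^2
V = pi * 0.07812025 * 13.8 * 0.38
V = 1.287 m^3

1.287


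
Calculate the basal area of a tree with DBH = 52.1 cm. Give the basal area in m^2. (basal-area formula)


Formula: BA = pi * (DBH/2)^2 / 10000  (cm^2 to m^2)
Radius = DBH/2 = 52.1/2 = 26.05 cm
BA = pi * 26.05^2 / 10000
   = 2131.8926 cm^2 / 10000
   = 0.2132 m^2

0.2132


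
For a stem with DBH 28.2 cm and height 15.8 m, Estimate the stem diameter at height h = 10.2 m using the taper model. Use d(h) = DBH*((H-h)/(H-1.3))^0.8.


Taper: d(h) = DBH * ((H - h) / (H - 1.3))^0.8
Numerator = H - h = 15.8 - 10.2 = 5.6 m
Denominator = H - 1.3 = 15.8 - 1.3 = 14.5 m
Ratio = 5.6 / 14.5 = 0.38621
d = 28.2 * 0.38621^0.8 = 13.2 cm

13.2


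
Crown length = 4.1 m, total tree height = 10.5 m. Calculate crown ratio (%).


Formula: Crown Ratio = (Crown Length / Total Height) * 100
CR = (4.1 m / 10.5 m) * 100
CR = 0.3905 * 100 = 39.0%

39.0


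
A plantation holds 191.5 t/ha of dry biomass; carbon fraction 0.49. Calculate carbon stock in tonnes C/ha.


Formula: Carbon Stock = Biomass * Carbon Fraction
C = 191.5 t/ha * 0.49
C = 93.8 t C/ha

93.8


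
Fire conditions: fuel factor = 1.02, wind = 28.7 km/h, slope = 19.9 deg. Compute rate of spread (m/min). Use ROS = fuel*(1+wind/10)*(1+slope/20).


Formula: ROS = fuel * (1 + wind/10) * (1 + slope/20)
Wind factor = 1 + 28.7/10 = 3.87
Slope factor = 1 + 19.9/20 = 1.995
ROS = 1.02 * 3.87 * 1.995 = 7.88 m/min

7.88


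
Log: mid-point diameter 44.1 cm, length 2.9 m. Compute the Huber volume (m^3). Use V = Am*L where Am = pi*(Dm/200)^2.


Huber: V = Am * L,  Am = pi*(Dm/200)^2
Am = pi*(44.1/200)^2 = 0.152745 m^2
V = 0.152745*2.9 = 0.443 m^3

0.443


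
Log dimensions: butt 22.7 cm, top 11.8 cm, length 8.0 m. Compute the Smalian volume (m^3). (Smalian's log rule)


Smalian: V = (A1 + A2)/2 * L,  A = pi*(D/200)^2
A1 = pi*(22.7/200)^2 = 0.040471 m^2
A2 = pi*(11.8/200)^2 = 0.010936 m^2
V = (0.040471+0.010936)/2*8.0 = 0.2056 m^3

0.2056


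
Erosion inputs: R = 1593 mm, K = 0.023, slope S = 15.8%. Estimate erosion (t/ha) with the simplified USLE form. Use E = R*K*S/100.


Formula: E = R * K * S / 100  (simplified USLE)
R * K = 1593 * 0.023 = 36.639
E = 36.639 * 15.8 / 100 = 5.79 t/ha

5.79


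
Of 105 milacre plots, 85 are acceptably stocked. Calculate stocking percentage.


Formula: Stocking % = stocked plots / total plots * 100
Stocking = 85 / 105 * 100
Stocking = 0.8095 * 100 = 81.0%

81.0


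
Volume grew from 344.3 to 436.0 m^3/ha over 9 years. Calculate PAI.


Formula: PAI = (V_T2 - V_T1) / (T2 - T1)
Volume increment = 436.0 - 344.3 = 91.7 m^3/ha
PAI = 91.7 / 9 = 10.19 m^3/ha/year

10.19


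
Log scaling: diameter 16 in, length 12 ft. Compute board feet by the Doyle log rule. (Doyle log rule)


Doyle: BF = (D - 4)^2 * L / 16
Adjusted diameter = 16 - 4 = 12 in
(D-4)^2 = 12^2 = 144
BF = 144 * 12 / 16 = 108 BF

108


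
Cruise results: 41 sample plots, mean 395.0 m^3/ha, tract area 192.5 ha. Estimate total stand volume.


Formula: Total Volume = Mean Volume per ha * Total Area
Total Volume = 395.0 m^3/ha * 192.5 ha
Total Volume = 76038 m^3

76038


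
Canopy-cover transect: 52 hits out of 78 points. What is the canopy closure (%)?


Formula: Canopy closure = covered points / total points * 100
Closure = 52 / 78 * 100
Closure = 0.6667 * 100 = 66.7%

66.7


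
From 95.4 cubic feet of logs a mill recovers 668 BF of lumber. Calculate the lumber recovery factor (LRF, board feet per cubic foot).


Formula: LRF = Lumber Output (BF) / Log Input (ft^3)
LRF = 668 BF / 95.4 ft^3
LRF = 7.0 BF/ft^3

7.0


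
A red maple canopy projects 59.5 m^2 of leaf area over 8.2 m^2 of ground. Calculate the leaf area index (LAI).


Formula: LAI = total leaf area / ground area  (dimensionless)
LAI = 59.5 m^2 / 8.2 m^2
LAI = 7.26

7.26


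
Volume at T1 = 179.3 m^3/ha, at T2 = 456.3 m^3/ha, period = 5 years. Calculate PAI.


Formula: PAI = (V_T2 - V_T1) / (T2 - T1)
Volume increment = 456.3 - 179.3 = 277.0 m^3/ha
PAI = 277.0 / 5 = 55.4 m^3/ha/year

55.4


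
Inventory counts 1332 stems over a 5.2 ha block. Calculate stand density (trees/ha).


Formula: Stand Density = N_trees / Area_ha
Density = 1332 trees / 5.2 ha
Density = 256 trees/ha

256


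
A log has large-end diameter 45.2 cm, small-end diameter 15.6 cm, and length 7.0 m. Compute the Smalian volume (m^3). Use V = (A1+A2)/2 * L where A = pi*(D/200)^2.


Smalian: V = (A1 + A2)/2 * L,  A = pi*(D/200)^2
A1 = pi*(45.2/200)^2 = 0.16046 m^2
A2 = pi*(15.6/200)^2 = 0.019113 m^2
V = (0.16046+0.019113)/2*7.0 = 0.6285 m^3

0.6285


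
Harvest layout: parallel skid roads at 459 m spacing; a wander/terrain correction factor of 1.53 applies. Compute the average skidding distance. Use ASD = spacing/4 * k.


Formula: ASD = (spacing / 4) * correction
Uncorrected distance = spacing / 4 = 459 / 4 = 114.75 m
ASD = 114.75 * 1.53 = 176 m

176


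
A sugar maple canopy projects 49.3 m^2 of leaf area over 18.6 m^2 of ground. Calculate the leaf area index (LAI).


Formula: LAI = total leaf area / ground area  (dimensionless)
LAI = 49.3 m^2 / 18.6 m^2
LAI = 2.65

2.65


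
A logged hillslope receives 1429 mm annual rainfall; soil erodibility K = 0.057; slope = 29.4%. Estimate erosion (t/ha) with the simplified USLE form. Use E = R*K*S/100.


Formula: E = R * K * S / 100  (simplified USLE)
R * K = 1429 * 0.057 = 81.453
E = 81.453 * 29.4 / 100 = 23.95 t/ha

23.95


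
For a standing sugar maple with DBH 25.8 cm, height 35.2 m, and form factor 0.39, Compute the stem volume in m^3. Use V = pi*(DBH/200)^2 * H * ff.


Formula: V = pi * (DBH/200)^2 * H * ff
Radius = DBH/200 = 25.8/200 = 0.129 m
Radius^2 = 0.129^2 = 0.016641 m^2
V = pi * 0.016641 * 35.2 * 0.39
V = 0.718 m^3

0.718


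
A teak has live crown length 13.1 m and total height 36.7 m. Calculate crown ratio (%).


Formula: Crown Ratio = (Crown Length / Total Height) * 100
CR = (13.1 m / 36.7 m) * 100
CR = 0.3569 * 100 = 35.7%

35.7


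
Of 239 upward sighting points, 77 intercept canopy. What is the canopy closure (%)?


Formula: Canopy closure = covered points / total points * 100
Closure = 77 / 239 * 100
Closure = 0.3222 * 100 = 32.2%

32.2


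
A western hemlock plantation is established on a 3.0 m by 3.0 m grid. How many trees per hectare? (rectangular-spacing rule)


Formula: TPH = 10000 m^2/ha / (spacing_x * spacing_y)
Area per tree = 3.0 m * 3.0 m = 9.0 m^2
TPH = 10000 / 9.0 = 1111 trees/ha

1111


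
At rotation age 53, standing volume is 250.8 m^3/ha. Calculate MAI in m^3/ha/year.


Formula: MAI = Total Volume / Stand Age
MAI = 250.8 m^3/ha / 53 years
MAI = 4.73 m^3/ha/year

4.73


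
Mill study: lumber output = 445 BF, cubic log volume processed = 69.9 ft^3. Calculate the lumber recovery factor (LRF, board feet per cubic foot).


Formula: LRF = Lumber Output (BF) / Log Input (ft^3)
LRF = 445 BF / 69.9 ft^3
LRF = 6.37 BF/ft^3

6.37


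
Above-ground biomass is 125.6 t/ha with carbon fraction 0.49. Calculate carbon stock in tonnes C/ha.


Formula: Carbon Stock = Biomass * Carbon Fraction
C = 125.6 t/ha * 0.49
C = 61.5 t C/ha

61.5


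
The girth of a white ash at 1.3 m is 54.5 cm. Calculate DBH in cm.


Formula: DBH = C / pi
DBH = 54.5 / pi
pi = 3.14159...
DBH = 17.3 cm

17.3


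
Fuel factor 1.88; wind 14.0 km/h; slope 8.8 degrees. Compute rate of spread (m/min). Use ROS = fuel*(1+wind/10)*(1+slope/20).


Formula: ROS = fuel * (1 + wind/10) * (1 + slope/20)
Wind factor = 1 + 14.0/10 = 2.4
Slope factor = 1 + 8.8/20 = 1.44
ROS = 1.88 * 2.4 * 1.44 = 6.5 m/min

6.5


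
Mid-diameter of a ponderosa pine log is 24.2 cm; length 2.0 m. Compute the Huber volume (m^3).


Huber: V = Am * L,  Am = pi*(Dm/200)^2
Am = pi*(24.2/200)^2 = 0.045996 m^2
V = 0.045996*2.0 = 0.092 m^3

0.092


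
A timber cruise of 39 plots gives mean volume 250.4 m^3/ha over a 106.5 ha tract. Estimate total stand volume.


Formula: Total Volume = Mean Volume per ha * Total Area
Total Volume = 250.4 m^3/ha * 106.5 ha
Total Volume = 26668 m^3

26668


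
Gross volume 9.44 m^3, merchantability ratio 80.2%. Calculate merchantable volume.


Formula: MV = V_total * (merchantable_pct / 100)
Merchantable fraction = 80.2% / 100 = 0.802
MV = 9.44 m^3 * 0.802 = 7.571 m^3

7.571


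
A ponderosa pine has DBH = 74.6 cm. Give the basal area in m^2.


Formula: BA = pi * (DBH/2)^2 / 10000  (cm^2 to m^2)
Radius = DBH/2 = 74.6/2 = 37.3 cm
BA = pi * 37.3^2 / 10000
   = 4370.8664 cm^2 / 10000
   = 0.4371 m^2

0.4371


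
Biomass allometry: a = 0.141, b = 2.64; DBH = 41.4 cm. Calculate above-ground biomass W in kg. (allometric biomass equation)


Formula: W = a * DBH^b  (allometric power law)
DBH^b = 41.4^2.64 = 18572.9505
W = 0.141 * 18572.9505 = 2618.8 kg

2618.8


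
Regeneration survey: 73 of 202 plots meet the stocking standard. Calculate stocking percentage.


Formula: Stocking % = stocked plots / total plots * 100
Stocking = 73 / 202 * 100
Stocking = 0.3614 * 100 = 36.1%

36.1


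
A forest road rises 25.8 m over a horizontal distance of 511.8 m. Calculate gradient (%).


Formula: Gradient = rise / run * 100
Gradient = 25.8 / 511.8 * 100 = 5.0%

5.0


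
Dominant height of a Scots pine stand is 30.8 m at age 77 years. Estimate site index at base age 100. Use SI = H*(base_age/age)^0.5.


Formula: SI = H_dom * (base_age / age)^0.5
Age ratio = 100 / 77 = 1.2987
sqrt(age_ratio) = 1.13961
SI = 30.8 * 1.13961 = 35.1 m

35.1


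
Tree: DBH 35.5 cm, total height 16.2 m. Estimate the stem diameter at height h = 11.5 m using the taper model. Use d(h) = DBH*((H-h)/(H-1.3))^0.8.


Taper: d(h) = DBH * ((H - h) / (H - 1.3))^0.8
Numerator = H - h = 16.2 - 11.5 = 4.7 m
Denominator = H - 1.3 = 16.2 - 1.3 = 14.9 m
Ratio = 4.7 / 14.9 = 0.31544
d = 35.5 * 0.31544^0.8 = 14.1 cm

14.1


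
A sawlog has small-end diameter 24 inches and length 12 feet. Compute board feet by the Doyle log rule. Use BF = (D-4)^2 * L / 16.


Doyle: BF = (D - 4)^2 * L / 16
Adjusted diameter = 24 - 4 = 20 in
(D-4)^2 = 20^2 = 400
BF = 400 * 12 / 16 = 300 BF

300


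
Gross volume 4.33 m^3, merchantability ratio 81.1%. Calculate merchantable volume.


Formula: MV = V_total * (merchantable_pct / 100)
Merchantable fraction = 81.1% / 100 = 0.811
MV = 4.33 m^3 * 0.811 = 3.512 m^3

3.512


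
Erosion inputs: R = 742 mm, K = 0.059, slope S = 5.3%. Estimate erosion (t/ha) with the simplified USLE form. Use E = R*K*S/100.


Formula: E = R * K * S / 100  (simplified USLE)
R * K = 742 * 0.059 = 43.778
E = 43.778 * 5.3 / 100 = 2.32 t/ha

2.32


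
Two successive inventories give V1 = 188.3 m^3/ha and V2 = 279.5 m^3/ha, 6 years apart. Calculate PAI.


Formula: PAI = (V_T2 - V_T1) / (T2 - T1)
Volume increment = 279.5 - 188.3 = 91.2 m^3/ha
PAI = 91.2 / 6 = 15.2 m^3/ha/year

15.2


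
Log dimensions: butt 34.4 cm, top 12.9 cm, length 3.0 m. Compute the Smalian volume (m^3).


Smalian: V = (A1 + A2)/2 * L,  A = pi*(D/200)^2
A1 = pi*(34.4/200)^2 = 0.092941 m^2
A2 = pi*(12.9/200)^2 = 0.01307 m^2
V = (0.092941+0.01307)/2*3.0 = 0.159 m^3

0.159


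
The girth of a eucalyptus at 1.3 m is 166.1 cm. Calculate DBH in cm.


Formula: DBH = C / pi
DBH = 166.1 / pi
pi = 3.14159...
DBH = 52.9 cm

52.9


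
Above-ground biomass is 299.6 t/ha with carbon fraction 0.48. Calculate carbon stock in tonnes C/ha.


Formula: Carbon Stock = Biomass * Carbon Fraction
C = 299.6 t/ha * 0.48
C = 143.8 t C/ha

143.8


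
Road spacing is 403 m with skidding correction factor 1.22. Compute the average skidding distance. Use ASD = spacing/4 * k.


Formula: ASD = (spacing / 4) * correction
Uncorrected distance = spacing / 4 = 403 / 4 = 100.75 m
ASD = 100.75 * 1.22 = 123 m

123


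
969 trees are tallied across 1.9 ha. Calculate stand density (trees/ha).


Formula: Stand Density = N_trees / Area_ha
Density = 969 trees / 1.9 ha
Density = 510 trees/ha

510


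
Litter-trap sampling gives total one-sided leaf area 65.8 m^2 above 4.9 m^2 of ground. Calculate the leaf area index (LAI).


Formula: LAI = total leaf area / ground area  (dimensionless)
LAI = 65.8 m^2 / 4.9 m^2
LAI = 13.43

13.43


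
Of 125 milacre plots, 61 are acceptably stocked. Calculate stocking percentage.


Formula: Stocking % = stocked plots / total plots * 100
Stocking = 61 / 125 * 100
Stocking = 0.488 * 100 = 48.8%

48.8


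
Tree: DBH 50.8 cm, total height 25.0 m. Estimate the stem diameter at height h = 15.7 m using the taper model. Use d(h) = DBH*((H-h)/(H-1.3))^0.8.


Taper: d(h) = DBH * ((H - h) / (H - 1.3))^0.8
Numerator = H - h = 25.0 - 15.7 = 9.3 m
Denominator = H - 1.3 = 25.0 - 1.3 = 23.7 m
Ratio = 9.3 / 23.7 = 0.39241
d = 50.8 * 0.39241^0.8 = 24.0 cm

24.0


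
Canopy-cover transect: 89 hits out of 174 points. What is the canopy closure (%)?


Formula: Canopy closure = covered points / total points * 100
Closure = 89 / 174 * 100
Closure = 0.5115 * 100 = 51.1%

51.1


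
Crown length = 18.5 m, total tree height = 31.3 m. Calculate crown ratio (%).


Formula: Crown Ratio = (Crown Length / Total Height) * 100
CR = (18.5 m / 31.3 m) * 100
CR = 0.5911 * 100 = 59.1%

59.1


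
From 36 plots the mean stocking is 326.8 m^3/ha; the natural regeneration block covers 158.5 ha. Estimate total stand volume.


Formula: Total Volume = Mean Volume per ha * Total Area
Total Volume = 326.8 m^3/ha * 158.5 ha
Total Volume = 51798 m^3

51798


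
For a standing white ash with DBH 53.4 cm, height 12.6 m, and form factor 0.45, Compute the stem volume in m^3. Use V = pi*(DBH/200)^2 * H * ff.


Formula: V = pi * (DBH/200)^2 * H * ff
Radius = DBH/200 = 53.4/200 = 0.267 m
Radius^2 = 0.267^2 = 0.071289 m^2
V = pi * 0.071289 * 12.6 * 0.45
V = 1.27 m^3

1.27


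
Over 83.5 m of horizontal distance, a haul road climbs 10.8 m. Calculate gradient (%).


Formula: Gradient = rise / run * 100
Gradient = 10.8 / 83.5 * 100 = 12.9%

12.9


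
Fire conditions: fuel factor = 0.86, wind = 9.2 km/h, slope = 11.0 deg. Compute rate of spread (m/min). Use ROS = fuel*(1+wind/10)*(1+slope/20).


Formula: ROS = fuel * (1 + wind/10) * (1 + slope/20)
Wind factor = 1 + 9.2/10 = 1.92
Slope factor = 1 + 11.0/20 = 1.55
ROS = 0.86 * 1.92 * 1.55 = 2.56 m/min

2.56


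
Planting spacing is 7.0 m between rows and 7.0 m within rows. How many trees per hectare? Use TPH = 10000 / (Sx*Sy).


Formula: TPH = 10000 m^2/ha / (spacing_x * spacing_y)
Area per tree = 7.0 m * 7.0 m = 49.0 m^2
TPH = 10000 / 49.0 = 204 trees/ha

204


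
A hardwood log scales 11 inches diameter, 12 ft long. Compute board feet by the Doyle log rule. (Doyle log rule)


Doyle: BF = (D - 4)^2 * L / 16
Adjusted diameter = 11 - 4 = 7 in
(D-4)^2 = 7^2 = 49
BF = 49 * 12 / 16 = 37 BF

37


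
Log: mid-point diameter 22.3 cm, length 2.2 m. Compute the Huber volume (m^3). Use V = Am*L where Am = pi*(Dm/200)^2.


Huber: V = Am * L,  Am = pi*(Dm/200)^2
Am = pi*(22.3/200)^2 = 0.039057 m^2
V = 0.039057*2.2 = 0.0859 m^3

0.0859


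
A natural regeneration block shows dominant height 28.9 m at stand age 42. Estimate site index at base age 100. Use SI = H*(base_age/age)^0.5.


Formula: SI = H_dom * (base_age / age)^0.5
Age ratio = 100 / 42 = 2.38095
sqrt(age_ratio) = 1.54303
SI = 28.9 * 1.54303 = 44.6 m

44.6


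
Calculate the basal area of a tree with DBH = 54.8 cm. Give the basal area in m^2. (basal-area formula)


Formula: BA = pi * (DBH/2)^2 / 10000  (cm^2 to m^2)
Radius = DBH/2 = 54.8/2 = 27.4 cm
BA = pi * 27.4^2 / 10000
   = 2358.5821 cm^2 / 10000
   = 0.2359 m^2

0.2359


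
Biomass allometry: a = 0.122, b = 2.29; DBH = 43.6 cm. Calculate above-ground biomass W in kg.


Formula: W = a * DBH^b  (allometric power law)
DBH^b = 43.6^2.29 = 5680.9905
W = 0.122 * 5680.9905 = 693.1 kg

693.1


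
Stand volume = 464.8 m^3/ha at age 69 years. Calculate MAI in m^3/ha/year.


Formula: MAI = Total Volume / Stand Age
MAI = 464.8 m^3/ha / 69 years
MAI = 6.74 m^3/ha/year

6.74


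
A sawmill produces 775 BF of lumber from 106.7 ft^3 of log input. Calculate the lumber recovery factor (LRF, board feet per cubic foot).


Formula: LRF = Lumber Output (BF) / Log Input (ft^3)
LRF = 775 BF / 106.7 ft^3
LRF = 7.26 BF/ft^3

7.26


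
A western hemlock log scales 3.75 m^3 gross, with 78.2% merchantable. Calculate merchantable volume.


Formula: MV = V_total * (merchantable_pct / 100)
Merchantable fraction = 78.2% / 100 = 0.782
MV = 3.75 m^3 * 0.782 = 2.933 m^3

2.933


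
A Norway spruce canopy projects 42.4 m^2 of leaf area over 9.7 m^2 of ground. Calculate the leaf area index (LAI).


Formula: LAI = total leaf area / ground area  (dimensionless)
LAI = 42.4 m^2 / 9.7 m^2
LAI = 4.37

4.37


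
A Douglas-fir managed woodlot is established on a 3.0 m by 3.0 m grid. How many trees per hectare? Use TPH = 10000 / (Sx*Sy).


Formula: TPH = 10000 m^2/ha / (spacing_x * spacing_y)
Area per tree = 3.0 m * 3.0 m = 9.0 m^2
TPH = 10000 / 9.0 = 1111 trees/ha

1111


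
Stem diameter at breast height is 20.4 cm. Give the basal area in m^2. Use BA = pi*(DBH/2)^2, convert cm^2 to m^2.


Formula: BA = pi * (DBH/2)^2 / 10000  (cm^2 to m^2)
Radius = DBH/2 = 20.4/2 = 10.2 cm
BA = pi * 10.2^2 / 10000
   = 326.8513 cm^2 / 10000
   = 0.0327 m^2

0.0327


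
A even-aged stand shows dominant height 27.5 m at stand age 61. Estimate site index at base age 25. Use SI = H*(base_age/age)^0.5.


Formula: SI = H_dom * (base_age / age)^0.5
Age ratio = 25 / 61 = 0.40984
sqrt(age_ratio) = 0.64018
SI = 27.5 * 0.64018 = 17.6 m

17.6


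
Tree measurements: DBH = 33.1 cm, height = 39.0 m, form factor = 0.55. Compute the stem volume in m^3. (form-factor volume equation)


Formula: V = pi * (DBH/200)^2 * H * ff
Radius = DBH/200 = 33.1/200 = 0.1655 m
Radius^2 = 0.1655^2 = 0.02739025 m^2
V = pi * 0.02739025 * 39.0 * 0.55
V = 1.846 m^3

1.846


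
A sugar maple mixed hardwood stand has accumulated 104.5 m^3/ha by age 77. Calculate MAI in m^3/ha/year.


Formula: MAI = Total Volume / Stand Age
MAI = 104.5 m^3/ha / 77 years
MAI = 1.36 m^3/ha/year

1.36


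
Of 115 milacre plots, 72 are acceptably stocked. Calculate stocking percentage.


Formula: Stocking % = stocked plots / total plots * 100
Stocking = 72 / 115 * 100
Stocking = 0.6261 * 100 = 62.6%

62.6


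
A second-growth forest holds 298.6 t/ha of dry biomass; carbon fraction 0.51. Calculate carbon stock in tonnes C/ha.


Formula: Carbon Stock = Biomass * Carbon Fraction
C = 298.6 t/ha * 0.51
C = 152.3 t C/ha

152.3


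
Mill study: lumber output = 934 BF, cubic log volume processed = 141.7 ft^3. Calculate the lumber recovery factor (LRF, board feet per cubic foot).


Formula: LRF = Lumber Output (BF) / Log Input (ft^3)
LRF = 934 BF / 141.7 ft^3
LRF = 6.59 BF/ft^3

6.59


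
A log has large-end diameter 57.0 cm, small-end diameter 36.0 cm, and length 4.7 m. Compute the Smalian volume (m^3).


Smalian: V = (A1 + A2)/2 * L,  A = pi*(D/200)^2
A1 = pi*(57.0/200)^2 = 0.255176 m^2
A2 = pi*(36.0/200)^2 = 0.101788 m^2
V = (0.255176+0.101788)/2*4.7 = 0.8389 m^3

0.8389


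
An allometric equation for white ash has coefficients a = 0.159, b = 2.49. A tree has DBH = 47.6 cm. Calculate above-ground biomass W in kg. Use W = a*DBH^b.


Formula: W = a * DBH^b  (allometric power law)
DBH^b = 47.6^2.49 = 15039.7741
W = 0.159 * 15039.7741 = 2391.3 kg

2391.3


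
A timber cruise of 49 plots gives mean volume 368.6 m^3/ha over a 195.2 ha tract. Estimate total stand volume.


Formula: Total Volume = Mean Volume per ha * Total Area
Total Volume = 368.6 m^3/ha * 195.2 ha
Total Volume = 71951 m^3

71951


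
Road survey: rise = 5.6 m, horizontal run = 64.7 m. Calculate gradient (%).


Formula: Gradient = rise / run * 100
Gradient = 5.6 / 64.7 * 100 = 8.7%

8.7


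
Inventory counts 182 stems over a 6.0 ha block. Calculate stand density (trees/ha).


Formula: Stand Density = N_trees / Area_ha
Density = 182 trees / 6.0 ha
Density = 30 trees/ha

30


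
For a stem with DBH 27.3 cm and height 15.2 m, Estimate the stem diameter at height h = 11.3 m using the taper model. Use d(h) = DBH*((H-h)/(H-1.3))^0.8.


Taper: d(h) = DBH * ((H - h) / (H - 1.3))^0.8
Numerator = H - h = 15.2 - 11.3 = 3.9 m
Denominator = H - 1.3 = 15.2 - 1.3 = 13.9 m
Ratio = 3.9 / 13.9 = 0.28058
d = 27.3 * 0.28058^0.8 = 9.9 cm

9.9


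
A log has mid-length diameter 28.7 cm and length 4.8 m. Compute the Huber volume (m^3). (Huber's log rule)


Huber: V = Am * L,  Am = pi*(Dm/200)^2
Am = pi*(28.7/200)^2 = 0.064692 m^2
V = 0.064692*4.8 = 0.3105 m^3

0.3105


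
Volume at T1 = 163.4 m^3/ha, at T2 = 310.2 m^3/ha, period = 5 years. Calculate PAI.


Formula: PAI = (V_T2 - V_T1) / (T2 - T1)
Volume increment = 310.2 - 163.4 = 146.8 m^3/ha
PAI = 146.8 / 5 = 29.36 m^3/ha/year

29.36


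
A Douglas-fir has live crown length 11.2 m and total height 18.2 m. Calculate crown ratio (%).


Formula: Crown Ratio = (Crown Length / Total Height) * 100
CR = (11.2 m / 18.2 m) * 100
CR = 0.6154 * 100 = 61.5%

61.5


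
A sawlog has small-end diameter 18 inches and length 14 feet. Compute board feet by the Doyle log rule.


Doyle: BF = (D - 4)^2 * L / 16
Adjusted diameter = 18 - 4 = 14 in
(D-4)^2 = 14^2 = 196
BF = 196 * 14 / 16 = 172 BF

172


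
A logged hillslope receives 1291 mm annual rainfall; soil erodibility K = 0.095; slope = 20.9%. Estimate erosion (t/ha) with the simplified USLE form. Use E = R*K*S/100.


Formula: E = R * K * S / 100  (simplified USLE)
R * K = 1291 * 0.095 = 122.645
E = 122.645 * 20.9 / 100 = 25.63 t/ha

25.63


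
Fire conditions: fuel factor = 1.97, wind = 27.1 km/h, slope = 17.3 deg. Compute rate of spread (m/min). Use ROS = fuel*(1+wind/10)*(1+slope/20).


Formula: ROS = fuel * (1 + wind/10) * (1 + slope/20)
Wind factor = 1 + 27.1/10 = 3.71
Slope factor = 1 + 17.3/20 = 1.865
ROS = 1.97 * 3.71 * 1.865 = 13.63 m/min

13.63


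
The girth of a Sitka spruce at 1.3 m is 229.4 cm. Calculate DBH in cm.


Formula: DBH = C / pi
DBH = 229.4 / pi
pi = 3.14159...
DBH = 73.0 cm

73.0


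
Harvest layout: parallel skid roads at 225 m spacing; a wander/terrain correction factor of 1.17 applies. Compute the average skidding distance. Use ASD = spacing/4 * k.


Formula: ASD = (spacing / 4) * correction
Uncorrected distance = spacing / 4 = 225 / 4 = 56.25 m
ASD = 56.25 * 1.17 = 66 m

66


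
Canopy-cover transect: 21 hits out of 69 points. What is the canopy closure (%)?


Formula: Canopy closure = covered points / total points * 100
Closure = 21 / 69 * 100
Closure = 0.3043 * 100 = 30.4%

30.4


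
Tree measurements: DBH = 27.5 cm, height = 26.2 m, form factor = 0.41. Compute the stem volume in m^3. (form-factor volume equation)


Formula: V = pi * (DBH/200)^2 * H * ff
Radius = DBH/200 = 27.5/200 = 0.1375 m
Radius^2 = 0.1375^2 = 0.01890625 m^2
V = pi * 0.01890625 * 26.2 * 0.41
V = 0.638 m^3

0.638


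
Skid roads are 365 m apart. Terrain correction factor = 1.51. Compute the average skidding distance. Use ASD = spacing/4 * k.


Formula: ASD = (spacing / 4) * correction
Uncorrected distance = spacing / 4 = 365 / 4 = 91.25 m
ASD = 91.25 * 1.51 = 138 m

138


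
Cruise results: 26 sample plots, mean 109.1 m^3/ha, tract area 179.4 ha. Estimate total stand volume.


Formula: Total Volume = Mean Volume per ha * Total Area
Total Volume = 109.1 m^3/ha * 179.4 ha
Total Volume = 19573 m^3

19573


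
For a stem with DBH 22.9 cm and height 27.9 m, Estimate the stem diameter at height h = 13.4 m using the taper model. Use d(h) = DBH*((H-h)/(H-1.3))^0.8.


Taper: d(h) = DBH * ((H - h) / (H - 1.3))^0.8
Numerator = H - h = 27.9 - 13.4 = 14.5 m
Denominator = H - 1.3 = 27.9 - 1.3 = 26.6 m
Ratio = 14.5 / 26.6 = 0.54511
d = 22.9 * 0.54511^0.8 = 14.1 cm

14.1


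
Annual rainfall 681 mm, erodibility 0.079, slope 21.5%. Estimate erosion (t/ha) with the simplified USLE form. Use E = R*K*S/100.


Formula: E = R * K * S / 100  (simplified USLE)
R * K = 681 * 0.079 = 53.799
E = 53.799 * 21.5 / 100 = 11.57 t/ha

11.57


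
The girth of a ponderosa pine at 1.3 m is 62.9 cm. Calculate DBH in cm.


Formula: DBH = C / pi
DBH = 62.9 / pi
pi = 3.14159...
DBH = 20.0 cm

20.0


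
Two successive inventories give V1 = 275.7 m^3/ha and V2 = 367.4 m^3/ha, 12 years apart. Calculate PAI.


Formula: PAI = (V_T2 - V_T1) / (T2 - T1)
Volume increment = 367.4 - 275.7 = 91.7 m^3/ha
PAI = 91.7 / 12 = 7.64 m^3/ha/year

7.64


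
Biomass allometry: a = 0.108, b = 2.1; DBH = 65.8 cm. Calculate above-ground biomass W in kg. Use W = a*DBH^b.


Formula: W = a * DBH^b  (allometric power law)
DBH^b = 65.8^2.1 = 6580.7346
W = 0.108 * 6580.7346 = 710.7 kg

710.7


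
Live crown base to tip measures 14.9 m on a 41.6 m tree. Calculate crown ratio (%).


Formula: Crown Ratio = (Crown Length / Total Height) * 100
CR = (14.9 m / 41.6 m) * 100
CR = 0.3582 * 100 = 35.8%

35.8


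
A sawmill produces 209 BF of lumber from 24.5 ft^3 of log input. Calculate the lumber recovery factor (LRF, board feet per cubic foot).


Formula: LRF = Lumber Output (BF) / Log Input (ft^3)
LRF = 209 BF / 24.5 ft^3
LRF = 8.53 BF/ft^3

8.53


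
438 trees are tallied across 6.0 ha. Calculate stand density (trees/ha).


Formula: Stand Density = N_trees / Area_ha
Density = 438 trees / 6.0 ha
Density = 73 trees/ha

73


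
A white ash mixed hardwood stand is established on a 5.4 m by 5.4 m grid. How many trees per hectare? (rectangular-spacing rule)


Formula: TPH = 10000 m^2/ha / (spacing_x * spacing_y)
Area per tree = 5.4 m * 5.4 m = 29.16 m^2
TPH = 10000 / 29.16 = 343 trees/ha

343


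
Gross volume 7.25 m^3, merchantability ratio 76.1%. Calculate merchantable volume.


Formula: MV = V_total * (merchantable_pct / 100)
Merchantable fraction = 76.1% / 100 = 0.761
MV = 7.25 m^3 * 0.761 = 5.517 m^3

5.517


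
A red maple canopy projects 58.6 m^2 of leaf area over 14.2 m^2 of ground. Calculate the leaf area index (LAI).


Formula: LAI = total leaf area / ground area  (dimensionless)
LAI = 58.6 m^2 / 14.2 m^2
LAI = 4.13

4.13


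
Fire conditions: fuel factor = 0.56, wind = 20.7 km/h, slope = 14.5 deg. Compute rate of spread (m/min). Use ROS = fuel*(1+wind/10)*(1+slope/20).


Formula: ROS = fuel * (1 + wind/10) * (1 + slope/20)
Wind factor = 1 + 20.7/10 = 3.07
Slope factor = 1 + 14.5/20 = 1.725
ROS = 0.56 * 3.07 * 1.725 = 2.97 m/min

2.97


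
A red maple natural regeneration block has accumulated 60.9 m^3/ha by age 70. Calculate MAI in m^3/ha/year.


Formula: MAI = Total Volume / Stand Age
MAI = 60.9 m^3/ha / 70 years
MAI = 0.87 m^3/ha/year

0.87


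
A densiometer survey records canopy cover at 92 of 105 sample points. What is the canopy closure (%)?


Formula: Canopy closure = covered points / total points * 100
Closure = 92 / 105 * 100
Closure = 0.8762 * 100 = 87.6%

87.6


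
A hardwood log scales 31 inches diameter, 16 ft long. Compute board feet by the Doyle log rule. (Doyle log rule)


Doyle: BF = (D - 4)^2 * L / 16
Adjusted diameter = 31 - 4 = 27 in
(D-4)^2 = 27^2 = 729
BF = 729 * 16 / 16 = 729 BF

729


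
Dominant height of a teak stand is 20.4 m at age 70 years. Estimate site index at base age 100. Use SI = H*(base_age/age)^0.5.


Formula: SI = H_dom * (base_age / age)^0.5
Age ratio = 100 / 70 = 1.42857
sqrt(age_ratio) = 1.19523
SI = 20.4 * 1.19523 = 24.4 m

24.4


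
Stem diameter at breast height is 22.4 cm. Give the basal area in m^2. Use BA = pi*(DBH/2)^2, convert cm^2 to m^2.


Formula: BA = pi * (DBH/2)^2 / 10000  (cm^2 to m^2)
Radius = DBH/2 = 22.4/2 = 11.2 cm
BA = pi * 11.2^2 / 10000
   = 394.0814 cm^2 / 10000
   = 0.0394 m^2

0.0394


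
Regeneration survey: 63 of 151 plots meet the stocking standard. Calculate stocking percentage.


Formula: Stocking % = stocked plots / total plots * 100
Stocking = 63 / 151 * 100
Stocking = 0.4172 * 100 = 41.7%

41.7


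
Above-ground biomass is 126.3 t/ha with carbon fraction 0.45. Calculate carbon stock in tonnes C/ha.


Formula: Carbon Stock = Biomass * Carbon Fraction
C = 126.3 t/ha * 0.45
C = 56.8 t C/ha

56.8


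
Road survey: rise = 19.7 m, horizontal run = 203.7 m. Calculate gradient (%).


Formula: Gradient = rise / run * 100
Gradient = 19.7 / 203.7 * 100 = 9.7%

9.7


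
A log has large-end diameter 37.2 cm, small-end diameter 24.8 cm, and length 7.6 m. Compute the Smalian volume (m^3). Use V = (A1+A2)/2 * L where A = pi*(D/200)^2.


Smalian: V = (A1 + A2)/2 * L,  A = pi*(D/200)^2
A1 = pi*(37.2/200)^2 = 0.108687 m^2
A2 = pi*(24.8/200)^2 = 0.048305 m^2
V = (0.108687+0.048305)/2*7.6 = 0.5966 m^3

0.5966


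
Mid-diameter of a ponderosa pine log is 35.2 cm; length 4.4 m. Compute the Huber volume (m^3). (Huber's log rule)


Huber: V = Am * L,  Am = pi*(Dm/200)^2
Am = pi*(35.2/200)^2 = 0.097314 m^2
V = 0.097314*4.4 = 0.4282 m^3

0.4282


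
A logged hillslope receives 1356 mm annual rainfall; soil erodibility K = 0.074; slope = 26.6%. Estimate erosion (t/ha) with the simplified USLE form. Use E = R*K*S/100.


Formula: E = R * K * S / 100  (simplified USLE)
R * K = 1356 * 0.074 = 100.344
E = 100.344 * 26.6 / 100 = 26.69 t/ha

26.69


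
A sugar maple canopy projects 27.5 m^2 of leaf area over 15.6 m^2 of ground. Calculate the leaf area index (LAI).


Formula: LAI = total leaf area / ground area  (dimensionless)
LAI = 27.5 m^2 / 15.6 m^2
LAI = 1.76

1.76


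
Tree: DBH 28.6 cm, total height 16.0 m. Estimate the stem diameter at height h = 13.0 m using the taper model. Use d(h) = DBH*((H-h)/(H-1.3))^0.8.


Taper: d(h) = DBH * ((H - h) / (H - 1.3))^0.8
Numerator = H - h = 16.0 - 13.0 = 3.0 m
Denominator = H - 1.3 = 16.0 - 1.3 = 14.7 m
Ratio = 3.0 / 14.7 = 0.20408
d = 28.6 * 0.20408^0.8 = 8.0 cm

8.0


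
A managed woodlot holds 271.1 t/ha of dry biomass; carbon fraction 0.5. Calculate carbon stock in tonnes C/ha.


Formula: Carbon Stock = Biomass * Carbon Fraction
C = 271.1 t/ha * 0.5
C = 135.6 t C/ha

135.6


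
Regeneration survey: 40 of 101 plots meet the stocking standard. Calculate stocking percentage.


Formula: Stocking % = stocked plots / total plots * 100
Stocking = 40 / 101 * 100
Stocking = 0.396 * 100 = 39.6%

39.6
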